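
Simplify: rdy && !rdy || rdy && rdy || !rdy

true

rdy && !rdy || rdy && rdy || !rdy
= rdy || !rdy   (distribution)
= true   (complement)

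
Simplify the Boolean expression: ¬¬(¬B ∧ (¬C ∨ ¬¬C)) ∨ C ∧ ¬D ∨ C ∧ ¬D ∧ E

¬B ∨ C ∧ ¬D

¬¬(¬B ∧ (¬C ∨ ¬¬C)) ∨ C ∧ ¬D ∨ C ∧ ¬D ∧ E
= ¬¬(¬B ∧ (¬C ∨ ¬¬C)) ∨ C ∧ ¬D   — absorption
= ¬¬(¬B ∧ (¬C ∨ C)) ∨ C ∧ ¬D   — double negation
= ¬B ∧ (¬C ∨ C) ∨ C ∧ ¬D   — double negation
= ¬B ∨ C ∧ ¬D   — complement / identity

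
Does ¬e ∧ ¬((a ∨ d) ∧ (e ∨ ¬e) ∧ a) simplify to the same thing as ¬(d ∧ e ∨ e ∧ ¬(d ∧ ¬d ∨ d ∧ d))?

E1: ¬e ∧ ¬((a ∨ d) ∧ (e ∨ ¬e) ∧ a)
    = ¬e ∧ ¬((a ∨ d) ∧ a)
    = ¬e ∧ ¬a
E2: ¬(d ∧ e ∨ e ∧ ¬(d ∧ ¬d ∨ d ∧ d))
    = ¬(d ∧ e ∨ e ∧ ¬d)
    = ¬e
These differ: at a=1, d=0, e=0, E1 = 0 but E2 = 1.

No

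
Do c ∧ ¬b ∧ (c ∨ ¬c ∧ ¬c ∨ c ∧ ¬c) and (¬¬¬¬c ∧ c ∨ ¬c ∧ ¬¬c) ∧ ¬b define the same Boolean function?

Yes

E1: c ∧ ¬b ∧ (c ∨ ¬c ∧ ¬c ∨ c ∧ ¬c)
    = c ∧ ¬b ∧ (c ∨ ¬c)
    = c ∧ ¬b
E2: (¬¬¬¬c ∧ c ∨ ¬c ∧ ¬¬c) ∧ ¬b
    = (¬¬c ∧ c ∨ ¬c ∧ ¬¬c) ∧ ¬b
    = ¬¬c ∧ ¬b
    = c ∧ ¬b
Both reduce to c ∧ ¬b, so they are equivalent.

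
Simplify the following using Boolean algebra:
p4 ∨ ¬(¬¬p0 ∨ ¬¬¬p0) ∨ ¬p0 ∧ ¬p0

p4 ∨ ¬p0

p4 ∨ ¬(¬¬p0 ∨ ¬¬¬p0) ∨ ¬p0 ∧ ¬p0
= p4 ∨ ¬p0 ∧ ¬¬p0 ∨ ¬p0 ∧ ¬p0   (De Morgan)
= p4 ∨ ¬p0 ∧ p0 ∨ ¬p0 ∧ ¬p0   (double negation)
= p4 ∨ ¬p0   (distribution)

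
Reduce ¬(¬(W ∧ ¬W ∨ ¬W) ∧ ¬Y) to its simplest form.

¬(¬(W ∧ ¬W ∨ ¬W) ∧ ¬Y)
= ¬(¬¬W ∧ ¬Y)   — complement / identity
= ¬W ∨ Y   — De Morgan

¬W ∨ Y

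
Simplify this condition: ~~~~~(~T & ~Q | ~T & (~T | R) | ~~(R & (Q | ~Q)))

~~~~~(~T & ~Q | ~T & (~T | R) | ~~(R & (Q | ~Q)))
= ~~~~~(~T & ~Q | ~T & (~T | R) | ~~R)   — complement / identity
= ~~~(~T & ~Q | ~T & (~T | R) | ~~R)   — double negation
= ~~~(~T & ~Q | ~T | ~~R)   — absorption
= ~~~(~T | ~~R)   — absorption
= ~~(T & ~R)   — De Morgan
= T & ~R   — double negation

T & ~R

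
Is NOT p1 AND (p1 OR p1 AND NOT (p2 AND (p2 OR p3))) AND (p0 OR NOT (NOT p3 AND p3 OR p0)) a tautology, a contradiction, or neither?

contradiction

NOT p1 AND (p1 OR p1 AND NOT (p2 AND (p2 OR p3))) AND (p0 OR NOT (NOT p3 AND p3 OR p0))
= NOT p1 AND (p1 OR p1 AND NOT (p2 AND (p2 OR p3))) AND (p0 OR NOT p0)   (complement / identity)
= NOT p1 AND (p1 OR p1 AND NOT (p2 AND (p2 OR p3)))   (complement / identity)
= NOT p1 AND (p1 OR p1 AND NOT p2)   (absorption)
= NOT p1 AND p1   (absorption)
= FALSE   (complement)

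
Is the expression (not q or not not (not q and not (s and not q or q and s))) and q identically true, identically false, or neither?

(not q or not not (not q and not (s and not q or q and s))) and q
= (not q or not q and not (s and not q or q and s)) and q   (double negation)
= (not q or not q and not s) and q   (distribution)
= not q and q   (absorption)
= False   (complement)

identically false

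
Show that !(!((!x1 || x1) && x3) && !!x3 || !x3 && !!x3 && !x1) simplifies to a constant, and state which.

!(!((!x1 || x1) && x3) && !!x3 || !x3 && !!x3 && !x1)
= !(!x3 && !!x3 || !x3 && !!x3 && !x1)   (complement / identity)
= !(!x3 && !!x3)   (absorption)
= x3 || !x3   (De Morgan)
= true   (complement)

true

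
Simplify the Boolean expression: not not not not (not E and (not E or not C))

not not not not (not E and (not E or not C))
= not not (not E and (not E or not C))
= not E and (not E or not C)
= not E

not E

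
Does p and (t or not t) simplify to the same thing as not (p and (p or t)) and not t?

E1: p and (t or not t)
    = p   — complement / identity
E2: not (p and (p or t)) and not t
    = not p and not t   — absorption
These differ: at p=0, t=0, E1 = 0 but E2 = 1.

No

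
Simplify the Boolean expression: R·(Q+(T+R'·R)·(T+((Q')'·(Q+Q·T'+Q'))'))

R·(Q+(T+R'·R)·(T+((Q')'·(Q+Q·T'+Q'))'))
= R·(Q+(T+R'·R)·(T+((Q')'·(Q+Q'))'))
= R·(Q+(T+R'·R)·(T+((Q')')'))
= R·(Q+(T+R'·R)·(T+Q'))
= R·(Q+T·(T+Q'))
= R·(Q+T)

R·(Q+T)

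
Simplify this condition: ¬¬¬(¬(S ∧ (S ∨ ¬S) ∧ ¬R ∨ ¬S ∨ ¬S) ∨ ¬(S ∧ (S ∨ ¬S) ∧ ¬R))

¬¬¬(¬(S ∧ (S ∨ ¬S) ∧ ¬R ∨ ¬S ∨ ¬S) ∨ ¬(S ∧ (S ∨ ¬S) ∧ ¬R))
= ¬¬¬(¬(S ∧ (S ∨ ¬S) ∧ ¬R ∨ ¬S) ∨ ¬(S ∧ (S ∨ ¬S) ∧ ¬R))   (idempotence)
= ¬¬((S ∧ (S ∨ ¬S) ∧ ¬R ∨ ¬S) ∧ S ∧ (S ∨ ¬S) ∧ ¬R)   (De Morgan)
= ¬¬(S ∧ (S ∨ ¬S) ∧ ¬R)   (absorption)
= ¬¬(S ∧ ¬R)   (complement / identity)
= S ∧ ¬R   (double negation)

S ∧ ¬R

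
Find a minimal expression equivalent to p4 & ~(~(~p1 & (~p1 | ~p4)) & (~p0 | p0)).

p4 & ~(~(~p1 & (~p1 | ~p4)) & (~p0 | p0))
= p4 & ~~(~p1 & (~p1 | ~p4))   — complement / identity
= p4 & ~~~p1   — absorption
= p4 & ~p1   — double negation

p4 & ~p1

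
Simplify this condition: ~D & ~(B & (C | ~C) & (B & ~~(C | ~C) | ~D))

~D & ~(B & (C | ~C) & (B & ~~(C | ~C) | ~D))
= ~D & ~(B & (C | ~C) & (B & (C | ~C) | ~D))   (double negation)
= ~D & ~(B & (C | ~C))   (absorption)
= ~D & ~B   (complement / identity)

~D & ~B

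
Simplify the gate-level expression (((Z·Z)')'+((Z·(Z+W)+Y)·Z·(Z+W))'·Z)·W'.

(((Z·Z)')'+((Z·(Z+W)+Y)·Z·(Z+W))'·Z)·W'
= (Z·Z+((Z·(Z+W)+Y)·Z·(Z+W))'·Z)·W'   — double negation
= (Z·Z+(Z·(Z+W))'·Z)·W'   — absorption
= (Z·Z+Z'·Z)·W'   — absorption
= Z·W'   — distribution

Z·W'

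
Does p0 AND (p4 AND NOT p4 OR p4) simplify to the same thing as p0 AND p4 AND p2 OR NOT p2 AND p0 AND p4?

E1: p0 AND (p4 AND NOT p4 OR p4)
    = p0 AND p4   (complement / identity)
E2: p0 AND p4 AND p2 OR NOT p2 AND p0 AND p4
    = p0 AND p4   (distribution)
Both reduce to p0 AND p4, so they are equivalent.

Yes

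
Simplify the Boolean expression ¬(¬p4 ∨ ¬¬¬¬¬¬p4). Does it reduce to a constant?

¬(¬p4 ∨ ¬¬¬¬¬¬p4)
= p4 ∧ ¬¬¬¬¬p4   — De Morgan
= p4 ∧ ¬¬¬p4   — double negation
= p4 ∧ ¬p4   — double negation
= False   — complement

False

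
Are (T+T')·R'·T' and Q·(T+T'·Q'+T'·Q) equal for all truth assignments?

E1: (T+T')·R'·T'
    = R'·T'   [complement / identity]
E2: Q·(T+T'·Q'+T'·Q)
    = Q·(T+T')   [distribution]
    = Q   [complement / identity]
These differ: at Q=1, R=0, T=1, E1 = 0 but E2 = 1.

No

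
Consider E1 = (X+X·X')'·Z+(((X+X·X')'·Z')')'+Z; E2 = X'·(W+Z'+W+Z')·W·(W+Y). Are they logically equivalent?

E1: (X+X·X')'·Z+(((X+X·X')'·Z')')'+Z
    = (X+X·X')'·Z+(X+X·X')'·Z'+Z   — double negation
    = (X+X·X')'+Z   — distribution
    = X'+Z   — complement / identity
E2: X'·(W+Z'+W+Z')·W·(W+Y)
    = X'·(W+Z')·W·(W+Y)   — idempotence
    = X'·(W+Z')·W   — absorption
    = X'·W   — absorption
These differ: at W=0, X=0, Y=0, Z=1, E1 = 1 but E2 = 0.

No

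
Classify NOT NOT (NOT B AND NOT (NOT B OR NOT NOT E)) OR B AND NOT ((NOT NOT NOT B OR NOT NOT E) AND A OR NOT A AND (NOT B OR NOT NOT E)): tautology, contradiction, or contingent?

contingent

NOT NOT (NOT B AND NOT (NOT B OR NOT NOT E)) OR B AND NOT ((NOT NOT NOT B OR NOT NOT E) AND A OR NOT A AND (NOT B OR NOT NOT E))
= NOT NOT (NOT B AND NOT (NOT B OR NOT NOT E)) OR B AND NOT ((NOT B OR NOT NOT E) AND A OR NOT A AND (NOT B OR NOT NOT E))   (double negation)
= NOT NOT (NOT B AND NOT (NOT B OR NOT NOT E)) OR B AND NOT (NOT B OR NOT NOT E)   (distribution)
= NOT B AND NOT (NOT B OR NOT NOT E) OR B AND NOT (NOT B OR NOT NOT E)   (double negation)
= NOT (NOT B OR NOT NOT E)   (distribution)
= B AND NOT E   (De Morgan)
This depends on B, E, so it is not a constant.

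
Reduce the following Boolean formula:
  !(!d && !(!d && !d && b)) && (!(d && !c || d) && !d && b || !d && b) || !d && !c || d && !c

!(!d && !(!d && !d && b)) && (!(d && !c || d) && !d && b || !d && b) || !d && !c || d && !c
= !(!d && !(!d && !d && b)) && (!d && !d && b || !d && b) || !d && !c || d && !c   [absorption]
= (d || !d && !d && b) && (!d && !d && b || !d && b) || !d && !c || d && !c   [De Morgan]
= d && !d && b || !d && !d && b || !d && !c || d && !c   [distribution]
= d && !d && b || !d && !d && b || !c   [distribution]
= !d && b || !c   [distribution]

!d && b || !c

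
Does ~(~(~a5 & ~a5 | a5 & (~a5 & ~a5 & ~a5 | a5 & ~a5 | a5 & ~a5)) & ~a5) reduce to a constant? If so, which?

yes, True

~(~(~a5 & ~a5 | a5 & (~a5 & ~a5 & ~a5 | a5 & ~a5 | a5 & ~a5)) & ~a5)
= ~(~(~a5 & ~a5 | a5 & (~a5 & ~a5 & ~a5 | a5 & ~a5)) & ~a5)   [complement / identity]
= ~(~(~a5 & ~a5 | a5 & (~a5 & ~a5 | a5 & ~a5)) & ~a5)   [idempotence]
= ~(~(~a5 & ~a5 | a5 & ~a5) & ~a5)   [distribution]
= ~a5 & ~a5 | a5 & ~a5 | a5   [De Morgan]
= ~a5 | a5   [distribution]
= 1   [complement]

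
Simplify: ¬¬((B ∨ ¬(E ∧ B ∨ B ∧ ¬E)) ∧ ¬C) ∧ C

False

¬¬((B ∨ ¬(E ∧ B ∨ B ∧ ¬E)) ∧ ¬C) ∧ C
= ¬¬((B ∨ ¬B) ∧ ¬C) ∧ C   (distribution)
= (B ∨ ¬B) ∧ ¬C ∧ C   (double negation)
= ¬C ∧ C   (complement / identity)
= False   (complement)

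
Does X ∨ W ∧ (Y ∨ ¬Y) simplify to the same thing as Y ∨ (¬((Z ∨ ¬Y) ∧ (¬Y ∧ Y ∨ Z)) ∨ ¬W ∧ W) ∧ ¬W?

No

E1: X ∨ W ∧ (Y ∨ ¬Y)
    = X ∨ W   (complement / identity)
E2: Y ∨ (¬((Z ∨ ¬Y) ∧ (¬Y ∧ Y ∨ Z)) ∨ ¬W ∧ W) ∧ ¬W
    = Y ∨ (¬((Z ∨ ¬Y) ∧ Z) ∨ ¬W ∧ W) ∧ ¬W   (complement / identity)
    = Y ∨ ¬((Z ∨ ¬Y) ∧ Z) ∧ ¬W   (complement / identity)
    = Y ∨ ¬Z ∧ ¬W   (absorption)
These differ: at W=1, X=1, Y=0, Z=0, E1 = 1 but E2 = 0.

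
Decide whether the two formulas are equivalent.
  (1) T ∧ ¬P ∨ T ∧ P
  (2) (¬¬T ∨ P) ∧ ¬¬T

E1: T ∧ ¬P ∨ T ∧ P
    = T   (distribution)
E2: (¬¬T ∨ P) ∧ ¬¬T
    = ¬¬T   (absorption)
    = T   (double negation)
Both reduce to T, so they are equivalent.

Yes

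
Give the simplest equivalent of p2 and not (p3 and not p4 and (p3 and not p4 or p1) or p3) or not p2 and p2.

p2 and not p3

p2 and not (p3 and not p4 and (p3 and not p4 or p1) or p3) or not p2 and p2
= p2 and not (p3 and not p4 or p3) or not p2 and p2   (absorption)
= p2 and not p3 or not p2 and p2   (absorption)
= p2 and not p3   (complement / identity)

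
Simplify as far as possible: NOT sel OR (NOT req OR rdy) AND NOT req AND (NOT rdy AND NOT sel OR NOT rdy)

NOT sel OR NOT req AND NOT rdy

NOT sel OR (NOT req OR rdy) AND NOT req AND (NOT rdy AND NOT sel OR NOT rdy)
= NOT sel OR NOT req AND (NOT rdy AND NOT sel OR NOT rdy)
= NOT sel OR NOT req AND NOT rdy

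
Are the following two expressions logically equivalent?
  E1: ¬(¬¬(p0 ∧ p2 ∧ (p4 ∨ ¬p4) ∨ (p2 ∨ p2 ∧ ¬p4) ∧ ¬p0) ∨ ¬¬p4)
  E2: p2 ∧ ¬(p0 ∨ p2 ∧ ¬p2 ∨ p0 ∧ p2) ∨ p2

E1: ¬(¬¬(p0 ∧ p2 ∧ (p4 ∨ ¬p4) ∨ (p2 ∨ p2 ∧ ¬p4) ∧ ¬p0) ∨ ¬¬p4)
    = ¬(p0 ∧ p2 ∧ (p4 ∨ ¬p4) ∨ (p2 ∨ p2 ∧ ¬p4) ∧ ¬p0) ∧ ¬p4
    = ¬(p0 ∧ p2 ∧ (p4 ∨ ¬p4) ∨ p2 ∧ ¬p0) ∧ ¬p4
    = ¬(p0 ∧ p2 ∨ p2 ∧ ¬p0) ∧ ¬p4
    = ¬p2 ∧ ¬p4
E2: p2 ∧ ¬(p0 ∨ p2 ∧ ¬p2 ∨ p0 ∧ p2) ∨ p2
    = p2 ∧ ¬(p0 ∨ p0 ∧ p2) ∨ p2
    = p2 ∧ ¬p0 ∨ p2
    = p2
These differ: at p0=0, p2=0, p4=0, E1 = 1 but E2 = 0.

No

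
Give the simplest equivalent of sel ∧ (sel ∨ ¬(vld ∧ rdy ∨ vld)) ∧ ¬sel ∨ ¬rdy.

sel ∧ (sel ∨ ¬(vld ∧ rdy ∨ vld)) ∧ ¬sel ∨ ¬rdy
= sel ∧ (sel ∨ ¬vld) ∧ ¬sel ∨ ¬rdy
= sel ∧ ¬sel ∨ ¬rdy
= ¬rdy

¬rdy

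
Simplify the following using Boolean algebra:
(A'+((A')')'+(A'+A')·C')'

A

(A'+((A')')'+(A'+A')·C')'
= (A'+A'+(A'+A')·C')'   (double negation)
= (A'+A')'   (absorption)
= A·A   (De Morgan)
= A   (idempotence)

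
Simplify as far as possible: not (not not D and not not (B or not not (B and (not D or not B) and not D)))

not (not not D and not not (B or not not (B and (not D or not B) and not D)))
= not (not not D and not not (B or not not (B and not D)))   (absorption)
= not (not not D and not not (B or B and not D))   (double negation)
= not (not not D and not not B)   (absorption)
= not D or not B   (De Morgan)

not D or not B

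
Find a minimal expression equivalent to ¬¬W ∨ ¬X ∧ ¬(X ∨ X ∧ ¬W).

W ∨ ¬X

¬¬W ∨ ¬X ∧ ¬(X ∨ X ∧ ¬W)
= ¬¬W ∨ ¬X ∧ ¬X   — absorption
= W ∨ ¬X ∧ ¬X   — double negation
= W ∨ ¬X   — idempotence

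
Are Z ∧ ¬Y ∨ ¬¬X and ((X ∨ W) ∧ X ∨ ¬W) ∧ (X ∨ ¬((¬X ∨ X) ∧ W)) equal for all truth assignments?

E1: Z ∧ ¬Y ∨ ¬¬X
    = Z ∧ ¬Y ∨ X
E2: ((X ∨ W) ∧ X ∨ ¬W) ∧ (X ∨ ¬((¬X ∨ X) ∧ W))
    = (X ∨ ¬W) ∧ (X ∨ ¬((¬X ∨ X) ∧ W))
    = (X ∨ ¬W) ∧ (X ∨ ¬W)
    = X ∨ ¬W
These differ: at W=0, X=0, Y=1, Z=0, E1 = 0 but E2 = 1.

No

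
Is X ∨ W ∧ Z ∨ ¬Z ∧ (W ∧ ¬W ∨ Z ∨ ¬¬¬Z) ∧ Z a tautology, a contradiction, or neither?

neither

X ∨ W ∧ Z ∨ ¬Z ∧ (W ∧ ¬W ∨ Z ∨ ¬¬¬Z) ∧ Z
= X ∨ W ∧ Z ∨ ¬Z ∧ (W ∧ ¬W ∨ Z ∨ ¬Z) ∧ Z   — double negation
= X ∨ W ∧ Z ∨ ¬Z ∧ (Z ∨ ¬Z) ∧ Z   — complement / identity
= X ∨ W ∧ Z ∨ ¬Z ∧ Z   — complement / identity
= X ∨ W ∧ Z   — complement / identity
This depends on W, X, Z, so it is not a constant.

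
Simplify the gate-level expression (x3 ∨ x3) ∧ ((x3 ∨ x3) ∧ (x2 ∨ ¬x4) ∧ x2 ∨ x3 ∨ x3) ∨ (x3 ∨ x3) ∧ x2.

(x3 ∨ x3) ∧ ((x3 ∨ x3) ∧ (x2 ∨ ¬x4) ∧ x2 ∨ x3 ∨ x3) ∨ (x3 ∨ x3) ∧ x2
= (x3 ∨ x3) ∧ ((x3 ∨ x3) ∧ x2 ∨ x3 ∨ x3) ∨ (x3 ∨ x3) ∧ x2
= (x3 ∨ x3) ∧ (x3 ∨ x3) ∨ (x3 ∨ x3) ∧ x2
= (x3 ∨ x3) ∧ (x3 ∨ x3 ∨ x2)
= x3 ∨ x3
= x3

x3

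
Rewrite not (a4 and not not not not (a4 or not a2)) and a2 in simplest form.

not a4 and a2

not (a4 and not not not not (a4 or not a2)) and a2
= not (a4 and not not (a4 or not a2)) and a2   [double negation]
= not (a4 and (a4 or not a2)) and a2   [double negation]
= not a4 and a2   [absorption]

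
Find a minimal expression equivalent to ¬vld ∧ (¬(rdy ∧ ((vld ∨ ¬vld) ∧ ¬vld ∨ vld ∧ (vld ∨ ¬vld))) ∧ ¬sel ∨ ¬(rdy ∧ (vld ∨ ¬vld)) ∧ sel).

¬vld ∧ ¬rdy

¬vld ∧ (¬(rdy ∧ ((vld ∨ ¬vld) ∧ ¬vld ∨ vld ∧ (vld ∨ ¬vld))) ∧ ¬sel ∨ ¬(rdy ∧ (vld ∨ ¬vld)) ∧ sel)
= ¬vld ∧ (¬(rdy ∧ (vld ∨ ¬vld)) ∧ ¬sel ∨ ¬(rdy ∧ (vld ∨ ¬vld)) ∧ sel)
= ¬vld ∧ ¬(rdy ∧ (vld ∨ ¬vld))
= ¬vld ∧ ¬rdy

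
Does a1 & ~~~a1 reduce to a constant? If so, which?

yes, False

a1 & ~~~a1
= a1 & ~a1   (double negation)
= 0   (complement)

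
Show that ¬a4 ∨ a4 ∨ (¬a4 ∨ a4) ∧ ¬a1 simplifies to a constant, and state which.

True

¬a4 ∨ a4 ∨ (¬a4 ∨ a4) ∧ ¬a1
= ¬a4 ∨ a4   — absorption
= True   — complement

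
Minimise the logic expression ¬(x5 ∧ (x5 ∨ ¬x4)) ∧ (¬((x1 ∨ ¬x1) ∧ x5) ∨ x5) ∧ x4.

¬x5 ∧ x4

¬(x5 ∧ (x5 ∨ ¬x4)) ∧ (¬((x1 ∨ ¬x1) ∧ x5) ∨ x5) ∧ x4
= ¬(x5 ∧ (x5 ∨ ¬x4)) ∧ (¬x5 ∨ x5) ∧ x4   — complement / identity
= ¬x5 ∧ (¬x5 ∨ x5) ∧ x4   — absorption
= ¬x5 ∧ x4   — complement / identity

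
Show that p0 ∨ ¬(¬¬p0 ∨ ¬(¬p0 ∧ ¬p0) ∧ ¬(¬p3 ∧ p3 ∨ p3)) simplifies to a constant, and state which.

True

p0 ∨ ¬(¬¬p0 ∨ ¬(¬p0 ∧ ¬p0) ∧ ¬(¬p3 ∧ p3 ∨ p3))
= p0 ∨ ¬(¬¬p0 ∨ ¬¬p0 ∧ ¬(¬p3 ∧ p3 ∨ p3))   [idempotence]
= p0 ∨ ¬(¬¬p0 ∨ ¬¬p0 ∧ ¬p3)   [complement / identity]
= p0 ∨ ¬¬¬p0   [absorption]
= p0 ∨ ¬p0   [double negation]
= True   [complement]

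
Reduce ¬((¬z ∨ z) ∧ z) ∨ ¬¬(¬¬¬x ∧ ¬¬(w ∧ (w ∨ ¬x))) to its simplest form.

¬z ∨ ¬x ∧ w

¬((¬z ∨ z) ∧ z) ∨ ¬¬(¬¬¬x ∧ ¬¬(w ∧ (w ∨ ¬x)))
= ¬z ∨ ¬¬(¬¬¬x ∧ ¬¬(w ∧ (w ∨ ¬x)))   — complement / identity
= ¬z ∨ ¬¬(¬¬¬x ∧ ¬¬w)   — absorption
= ¬z ∨ ¬(¬¬x ∨ ¬w)   — De Morgan
= ¬z ∨ ¬x ∧ w   — De Morgan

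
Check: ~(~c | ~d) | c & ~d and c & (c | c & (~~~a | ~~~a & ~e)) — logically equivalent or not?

E1: ~(~c | ~d) | c & ~d
    = c & d | c & ~d   — De Morgan
    = c   — distribution
E2: c & (c | c & (~~~a | ~~~a & ~e))
    = c & (c | c & ~~~a)   — absorption
    = c & (c | c & ~a)   — double negation
    = c & c   — absorption
    = c   — idempotence
Both reduce to c, so they are equivalent.

Yes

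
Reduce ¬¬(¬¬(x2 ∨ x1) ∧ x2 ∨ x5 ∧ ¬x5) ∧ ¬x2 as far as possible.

False

¬¬(¬¬(x2 ∨ x1) ∧ x2 ∨ x5 ∧ ¬x5) ∧ ¬x2
= (¬¬(x2 ∨ x1) ∧ x2 ∨ x5 ∧ ¬x5) ∧ ¬x2   (double negation)
= ((x2 ∨ x1) ∧ x2 ∨ x5 ∧ ¬x5) ∧ ¬x2   (double negation)
= (x2 ∨ x1) ∧ x2 ∧ ¬x2   (complement / identity)
= x2 ∧ ¬x2   (absorption)
= False   (complement)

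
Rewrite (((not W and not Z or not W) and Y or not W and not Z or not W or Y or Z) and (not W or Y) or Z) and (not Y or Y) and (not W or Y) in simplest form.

not W or Y

(((not W and not Z or not W) and Y or not W and not Z or not W or Y or Z) and (not W or Y) or Z) and (not Y or Y) and (not W or Y)
= ((not W and not Z or not W or Y or Z) and (not W or Y) or Z) and (not Y or Y) and (not W or Y)   — absorption
= ((not W and not Z or not W or Y or Z) and (not W or Y) or Z) and (not W or Y)   — complement / identity
= ((not W or Y or Z) and (not W or Y) or Z) and (not W or Y)   — absorption
= (not W or Y or Z) and (not W or Y)   — absorption
= not W or Y   — absorption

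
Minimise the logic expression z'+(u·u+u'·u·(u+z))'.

z'+u'

z'+(u·u+u'·u·(u+z))'
= z'+(u·u+u'·u)'   [absorption]
= z'+u'   [distribution]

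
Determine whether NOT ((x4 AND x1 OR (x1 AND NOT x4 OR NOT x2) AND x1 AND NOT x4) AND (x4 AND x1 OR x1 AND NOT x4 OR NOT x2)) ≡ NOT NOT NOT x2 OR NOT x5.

E1: NOT ((x4 AND x1 OR (x1 AND NOT x4 OR NOT x2) AND x1 AND NOT x4) AND (x4 AND x1 OR x1 AND NOT x4 OR NOT x2))
    = NOT ((x4 AND x1 OR x1 AND NOT x4) AND (x4 AND x1 OR x1 AND NOT x4 OR NOT x2))   — absorption
    = NOT (x4 AND x1 OR x1 AND NOT x4)   — absorption
    = NOT x1   — distribution
E2: NOT NOT NOT x2 OR NOT x5
    = NOT x2 OR NOT x5   — double negation
These differ: at x1=1, x2=0, x4=0, x5=1, E1 = 0 but E2 = 1.

No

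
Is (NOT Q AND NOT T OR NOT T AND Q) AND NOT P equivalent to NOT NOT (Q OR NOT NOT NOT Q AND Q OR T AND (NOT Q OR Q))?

E1: (NOT Q AND NOT T OR NOT T AND Q) AND NOT P
    = NOT T AND NOT P   [distribution]
E2: NOT NOT (Q OR NOT NOT NOT Q AND Q OR T AND (NOT Q OR Q))
    = NOT NOT (Q OR NOT Q AND Q OR T AND (NOT Q OR Q))   [double negation]
    = NOT NOT (Q OR T AND (NOT Q OR Q))   [complement / identity]
    = NOT NOT (Q OR T)   [complement / identity]
    = Q OR T   [double negation]
These differ: at P=1, Q=1, T=1, E1 = 0 but E2 = 1.

No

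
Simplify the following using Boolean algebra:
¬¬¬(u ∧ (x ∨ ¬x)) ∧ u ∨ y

¬¬¬(u ∧ (x ∨ ¬x)) ∧ u ∨ y
= ¬(u ∧ (x ∨ ¬x)) ∧ u ∨ y
= ¬u ∧ u ∨ y
= y

y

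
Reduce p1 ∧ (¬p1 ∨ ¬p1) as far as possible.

p1 ∧ (¬p1 ∨ ¬p1)
= p1 ∧ ¬p1
= False

False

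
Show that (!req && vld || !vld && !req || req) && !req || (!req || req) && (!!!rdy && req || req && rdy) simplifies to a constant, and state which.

(!req && vld || !vld && !req || req) && !req || (!req || req) && (!!!rdy && req || req && rdy)
= (!req && vld || !vld && !req || req) && !req || (!req || req) && (!rdy && req || req && rdy)
= (!req || req) && !req || (!req || req) && (!rdy && req || req && rdy)
= (!req || req) && !req || (!req || req) && req
= !req || req
= true

true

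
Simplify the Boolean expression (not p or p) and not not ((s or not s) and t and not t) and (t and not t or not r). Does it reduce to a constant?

(not p or p) and not not ((s or not s) and t and not t) and (t and not t or not r)
= (not p or p) and not not (t and not t) and (t and not t or not r)   [complement / identity]
= not not (t and not t) and (t and not t or not r)   [complement / identity]
= t and not t and (t and not t or not r)   [double negation]
= t and not t   [absorption]
= False   [complement]

False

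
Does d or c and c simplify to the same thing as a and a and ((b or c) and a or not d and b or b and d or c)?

No

E1: d or c and c
    = d or c   — idempotence
E2: a and a and ((b or c) and a or not d and b or b and d or c)
    = a and ((b or c) and a or not d and b or b and d or c)   — idempotence
    = a and ((b or c) and a or b or c)   — distribution
    = a and (b or c)   — absorption
These differ: at a=0, b=0, c=1, d=1, E1 = 1 but E2 = 0.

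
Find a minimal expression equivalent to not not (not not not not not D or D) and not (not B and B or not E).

not not (not not not not not D or D) and not (not B and B or not E)
= not not (not not not D or D) and not (not B and B or not E)   (double negation)
= (not not not D or D) and not (not B and B or not E)   (double negation)
= (not not not D or D) and not not E   (complement / identity)
= (not not not D or D) and E   (double negation)
= (not D or D) and E   (double negation)
= E   (complement / identity)

E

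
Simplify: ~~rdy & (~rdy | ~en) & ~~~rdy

0

~~rdy & (~rdy | ~en) & ~~~rdy
= ~~rdy & (~rdy | ~en) & ~rdy
= ~~rdy & ~rdy
= rdy & ~rdy
= 0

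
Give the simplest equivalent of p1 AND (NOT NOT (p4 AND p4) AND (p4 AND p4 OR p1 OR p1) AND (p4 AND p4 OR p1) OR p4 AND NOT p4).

p1 AND p4

p1 AND (NOT NOT (p4 AND p4) AND (p4 AND p4 OR p1 OR p1) AND (p4 AND p4 OR p1) OR p4 AND NOT p4)
= p1 AND (NOT NOT (p4 AND p4) AND (p4 AND p4 OR p1) OR p4 AND NOT p4)   [absorption]
= p1 AND (p4 AND p4 AND (p4 AND p4 OR p1) OR p4 AND NOT p4)   [double negation]
= p1 AND (p4 AND p4 OR p4 AND NOT p4)   [absorption]
= p1 AND p4   [distribution]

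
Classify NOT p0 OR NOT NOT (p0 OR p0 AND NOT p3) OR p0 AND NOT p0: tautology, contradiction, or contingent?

NOT p0 OR NOT NOT (p0 OR p0 AND NOT p3) OR p0 AND NOT p0
= NOT p0 OR NOT NOT (p0 OR p0 AND NOT p3)
= NOT p0 OR p0 OR p0 AND NOT p3
= NOT p0 OR p0
= TRUE

tautology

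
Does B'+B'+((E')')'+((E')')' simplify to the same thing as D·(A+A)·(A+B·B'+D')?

E1: B'+B'+((E')')'+((E')')'
    = B'+B'+((E')')'
    = B'+((E')')'
    = B'+E'
E2: D·(A+A)·(A+B·B'+D')
    = D·(A+A)·(A+D')
    = D·(A·D'+A)
    = D·A
These differ: at A=0, B=0, D=0, E=0, E1 = 1 but E2 = 0.

No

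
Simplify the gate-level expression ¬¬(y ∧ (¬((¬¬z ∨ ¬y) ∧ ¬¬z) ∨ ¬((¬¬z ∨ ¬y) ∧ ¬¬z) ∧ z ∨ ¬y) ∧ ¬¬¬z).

y ∧ ¬z

¬¬(y ∧ (¬((¬¬z ∨ ¬y) ∧ ¬¬z) ∨ ¬((¬¬z ∨ ¬y) ∧ ¬¬z) ∧ z ∨ ¬y) ∧ ¬¬¬z)
= ¬¬(y ∧ (¬((¬¬z ∨ ¬y) ∧ ¬¬z) ∨ ¬y) ∧ ¬¬¬z)   (absorption)
= ¬¬(y ∧ (¬¬¬z ∨ ¬y) ∧ ¬¬¬z)   (absorption)
= ¬¬(y ∧ ¬¬¬z)   (absorption)
= y ∧ ¬¬¬z   (double negation)
= y ∧ ¬z   (double negation)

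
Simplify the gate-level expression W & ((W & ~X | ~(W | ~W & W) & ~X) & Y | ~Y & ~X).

W & ~X

W & ((W & ~X | ~(W | ~W & W) & ~X) & Y | ~Y & ~X)
= W & ((W & ~X | ~W & ~X) & Y | ~Y & ~X)
= W & (~X & Y | ~Y & ~X)
= W & ~X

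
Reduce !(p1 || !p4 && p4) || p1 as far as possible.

true

!(p1 || !p4 && p4) || p1
= !p1 || p1   (complement / identity)
= true   (complement)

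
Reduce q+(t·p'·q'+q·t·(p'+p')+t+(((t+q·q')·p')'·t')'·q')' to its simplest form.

q+t'

q+(t·p'·q'+q·t·(p'+p')+t+(((t+q·q')·p')'·t')'·q')'
= q+(t·p'·q'+q·t·(p'+p')+t+((t+q·q')·p'+t)·q')'   (De Morgan)
= q+(t·p'·q'+q·t·p'+t+((t+q·q')·p'+t)·q')'   (idempotence)
= q+(t·p'+t+((t+q·q')·p'+t)·q')'   (distribution)
= q+(t·p'+t+(t·p'+t)·q')'   (complement / identity)
= q+(t·p'+t)'   (absorption)
= q+t'   (absorption)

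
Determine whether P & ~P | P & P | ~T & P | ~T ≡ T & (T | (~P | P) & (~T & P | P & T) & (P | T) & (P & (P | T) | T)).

E1: P & ~P | P & P | ~T & P | ~T
    = P | ~T & P | ~T   [distribution]
    = P | ~T   [absorption]
E2: T & (T | (~P | P) & (~T & P | P & T) & (P | T) & (P & (P | T) | T))
    = T & (T | (~P | P) & P & (P | T) & (P & (P | T) | T))   [distribution]
    = T & (T | (~P | P) & P & (P | T))   [absorption]
    = T & (T | P & (P | T))   [complement / identity]
    = T & (T | P)   [absorption]
    = T   [absorption]
These differ: at P=0, T=0, E1 = 1 but E2 = 0.

No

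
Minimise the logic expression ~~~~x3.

x3

~~~~x3
= ~~x3   (double negation)
= x3   (double negation)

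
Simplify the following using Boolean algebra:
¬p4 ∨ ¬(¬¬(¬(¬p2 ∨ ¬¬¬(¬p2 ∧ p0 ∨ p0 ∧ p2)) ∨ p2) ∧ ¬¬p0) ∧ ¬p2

¬p4 ∨ ¬(¬¬(¬(¬p2 ∨ ¬¬¬(¬p2 ∧ p0 ∨ p0 ∧ p2)) ∨ p2) ∧ ¬¬p0) ∧ ¬p2
= ¬p4 ∨ ¬(¬¬(p2 ∧ ¬¬(¬p2 ∧ p0 ∨ p0 ∧ p2) ∨ p2) ∧ ¬¬p0) ∧ ¬p2   — De Morgan
= ¬p4 ∨ ¬(¬¬(p2 ∧ (¬p2 ∧ p0 ∨ p0 ∧ p2) ∨ p2) ∧ ¬¬p0) ∧ ¬p2   — double negation
= ¬p4 ∨ ¬(¬¬(p2 ∧ p0 ∨ p2) ∧ ¬¬p0) ∧ ¬p2   — distribution
= ¬p4 ∨ ¬(¬¬p2 ∧ ¬¬p0) ∧ ¬p2   — absorption
= ¬p4 ∨ (¬p2 ∨ ¬p0) ∧ ¬p2   — De Morgan
= ¬p4 ∨ ¬p2   — absorption

¬p4 ∨ ¬p2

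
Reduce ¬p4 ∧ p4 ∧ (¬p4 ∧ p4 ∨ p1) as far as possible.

False

¬p4 ∧ p4 ∧ (¬p4 ∧ p4 ∨ p1)
= ¬p4 ∧ p4   (absorption)
= False   (complement)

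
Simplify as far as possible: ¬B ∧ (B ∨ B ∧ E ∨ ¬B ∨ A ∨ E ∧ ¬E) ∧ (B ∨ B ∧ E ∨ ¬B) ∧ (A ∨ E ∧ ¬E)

¬B ∧ (B ∨ B ∧ E ∨ ¬B ∨ A ∨ E ∧ ¬E) ∧ (B ∨ B ∧ E ∨ ¬B) ∧ (A ∨ E ∧ ¬E)
= ¬B ∧ (B ∨ B ∧ E ∨ ¬B ∨ A) ∧ (B ∨ B ∧ E ∨ ¬B) ∧ (A ∨ E ∧ ¬E)   — complement / identity
= ¬B ∧ (B ∨ B ∧ E ∨ ¬B ∨ A) ∧ (B ∨ B ∧ E ∨ ¬B) ∧ A   — complement / identity
= ¬B ∧ (B ∨ B ∧ E ∨ ¬B) ∧ A   — absorption
= ¬B ∧ (B ∨ ¬B) ∧ A   — absorption
= ¬B ∧ A   — complement / identity

¬B ∧ A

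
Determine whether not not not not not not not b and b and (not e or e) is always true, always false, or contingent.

not not not not not not not b and b and (not e or e)
= not not not not not b and b and (not e or e)
= not not not b and b and (not e or e)
= not not not b and b
= not b and b
= False

always false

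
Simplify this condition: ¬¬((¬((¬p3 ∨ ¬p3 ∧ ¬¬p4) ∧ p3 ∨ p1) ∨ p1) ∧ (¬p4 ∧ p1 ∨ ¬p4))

¬p4

¬¬((¬((¬p3 ∨ ¬p3 ∧ ¬¬p4) ∧ p3 ∨ p1) ∨ p1) ∧ (¬p4 ∧ p1 ∨ ¬p4))
= ¬¬((¬((¬p3 ∨ ¬p3 ∧ ¬¬p4) ∧ p3 ∨ p1) ∨ p1) ∧ ¬p4)   [absorption]
= ¬¬((¬((¬p3 ∨ ¬p3 ∧ p4) ∧ p3 ∨ p1) ∨ p1) ∧ ¬p4)   [double negation]
= ¬¬((¬(¬p3 ∧ p3 ∨ p1) ∨ p1) ∧ ¬p4)   [absorption]
= ¬¬((¬p1 ∨ p1) ∧ ¬p4)   [complement / identity]
= (¬p1 ∨ p1) ∧ ¬p4   [double negation]
= ¬p4   [complement / identity]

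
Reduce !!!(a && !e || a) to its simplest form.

!a

!!!(a && !e || a)
= !!!a   (absorption)
= !a   (double negation)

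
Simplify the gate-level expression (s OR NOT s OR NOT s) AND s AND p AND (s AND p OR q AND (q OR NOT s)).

(s OR NOT s OR NOT s) AND s AND p AND (s AND p OR q AND (q OR NOT s))
= (s OR NOT s OR NOT s) AND s AND p AND (s AND p OR q)   [absorption]
= (s OR NOT s) AND s AND p AND (s AND p OR q)   [idempotence]
= (s OR NOT s) AND s AND p   [absorption]
= s AND p   [complement / identity]

s AND p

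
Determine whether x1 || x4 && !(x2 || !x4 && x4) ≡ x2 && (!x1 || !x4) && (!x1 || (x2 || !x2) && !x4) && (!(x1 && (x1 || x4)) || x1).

E1: x1 || x4 && !(x2 || !x4 && x4)
    = x1 || x4 && !x2   [complement / identity]
E2: x2 && (!x1 || !x4) && (!x1 || (x2 || !x2) && !x4) && (!(x1 && (x1 || x4)) || x1)
    = x2 && (!x1 || !x4) && (!x1 || (x2 || !x2) && !x4) && (!x1 || x1)   [absorption]
    = x2 && (!x1 || !x4) && (!x1 || (x2 || !x2) && !x4)   [complement / identity]
    = x2 && (!x1 || !x4) && (!x1 || !x4)   [complement / identity]
    = x2 && (!x1 || !x4)   [idempotence]
These differ: at x1=1, x2=0, x4=1, E1 = 1 but E2 = 0.

No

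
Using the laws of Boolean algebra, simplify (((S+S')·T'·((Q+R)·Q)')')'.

T'·Q'

(((S+S')·T'·((Q+R)·Q)')')'
= (((S+S')·T'·Q')')'   [absorption]
= ((T'·Q')')'   [complement / identity]
= T'·Q'   [double negation]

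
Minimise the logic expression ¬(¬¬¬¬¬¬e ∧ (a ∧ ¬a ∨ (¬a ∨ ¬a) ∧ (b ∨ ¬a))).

¬e ∨ a

¬(¬¬¬¬¬¬e ∧ (a ∧ ¬a ∨ (¬a ∨ ¬a) ∧ (b ∨ ¬a)))
= ¬(¬¬¬¬¬¬e ∧ (a ∧ ¬a ∨ ¬a ∧ b ∨ ¬a))   [distribution]
= ¬(¬¬¬¬¬¬e ∧ (¬a ∧ b ∨ ¬a))   [complement / identity]
= ¬(¬¬¬¬e ∧ (¬a ∧ b ∨ ¬a))   [double negation]
= ¬(¬¬¬¬e ∧ ¬a)   [absorption]
= ¬(¬¬e ∧ ¬a)   [double negation]
= ¬e ∨ a   [De Morgan]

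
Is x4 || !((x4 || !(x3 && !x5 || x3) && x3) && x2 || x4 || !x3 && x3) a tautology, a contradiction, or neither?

x4 || !((x4 || !(x3 && !x5 || x3) && x3) && x2 || x4 || !x3 && x3)
= x4 || !((x4 || !x3 && x3) && x2 || x4 || !x3 && x3)
= x4 || !(x4 || !x3 && x3)
= x4 || !x4
= true

tautology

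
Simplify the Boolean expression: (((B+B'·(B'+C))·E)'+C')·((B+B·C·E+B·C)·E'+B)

(E'+C')·B

(((B+B'·(B'+C))·E)'+C')·((B+B·C·E+B·C)·E'+B)
= (((B+B'·(B'+C))·E)'+C')·((B+B·C)·E'+B)
= (((B+B'·(B'+C))·E)'+C')·(B·E'+B)
= (((B+B')·E)'+C')·(B·E'+B)
= (E'+C')·(B·E'+B)
= (E'+C')·B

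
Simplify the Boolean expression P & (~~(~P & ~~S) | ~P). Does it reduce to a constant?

P & (~~(~P & ~~S) | ~P)
= P & (~P & ~~S | ~P)   [double negation]
= P & (~P & S | ~P)   [double negation]
= P & ~P   [absorption]
= 0   [complement]

0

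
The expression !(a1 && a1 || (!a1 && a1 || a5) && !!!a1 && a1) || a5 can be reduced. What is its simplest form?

!(a1 && a1 || (!a1 && a1 || a5) && !!!a1 && a1) || a5
= !(a1 && a1 || (!a1 && a1 || a5) && !a1 && a1) || a5
= !(a1 && a1 || !a1 && a1) || a5
= !a1 || a5

!a1 || a5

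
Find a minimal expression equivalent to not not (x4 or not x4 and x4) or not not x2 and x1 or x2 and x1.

x4 or x2 and x1

not not (x4 or not x4 and x4) or not not x2 and x1 or x2 and x1
= not not x4 or not not x2 and x1 or x2 and x1   [complement / identity]
= not not x4 or x2 and x1 or x2 and x1   [double negation]
= not not x4 or x2 and x1   [idempotence]
= x4 or x2 and x1   [double negation]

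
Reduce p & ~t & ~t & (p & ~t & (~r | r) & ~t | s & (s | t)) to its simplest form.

p & ~t

p & ~t & ~t & (p & ~t & (~r | r) & ~t | s & (s | t))
= p & ~t & ~t & (p & ~t & (~r | r) & ~t | s)   (absorption)
= p & ~t & ~t & (p & ~t & ~t | s)   (complement / identity)
= p & ~t & ~t   (absorption)
= p & ~t   (idempotence)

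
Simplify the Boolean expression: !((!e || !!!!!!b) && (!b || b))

e && !b

!((!e || !!!!!!b) && (!b || b))
= !(!e || !!!!!!b)
= !(!e || !!!!b)
= !(!e || !!b)
= e && !b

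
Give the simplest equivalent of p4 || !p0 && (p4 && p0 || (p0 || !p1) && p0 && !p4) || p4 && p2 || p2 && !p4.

p4 || !p0 && (p4 && p0 || (p0 || !p1) && p0 && !p4) || p4 && p2 || p2 && !p4
= p4 || !p0 && (p4 && p0 || p0 && !p4) || p4 && p2 || p2 && !p4   (absorption)
= p4 || !p0 && (p4 && p0 || p0 && !p4) || p2   (distribution)
= p4 || !p0 && p0 || p2   (distribution)
= p4 || p2   (complement / identity)

p4 || p2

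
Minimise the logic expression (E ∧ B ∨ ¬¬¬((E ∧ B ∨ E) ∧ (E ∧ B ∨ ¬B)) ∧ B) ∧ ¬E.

B ∧ ¬E

(E ∧ B ∨ ¬¬¬((E ∧ B ∨ E) ∧ (E ∧ B ∨ ¬B)) ∧ B) ∧ ¬E
= (E ∧ B ∨ ¬¬¬(E ∧ ¬B ∨ E ∧ B) ∧ B) ∧ ¬E   — distribution
= (E ∧ B ∨ ¬¬¬E ∧ B) ∧ ¬E   — distribution
= (E ∧ B ∨ ¬E ∧ B) ∧ ¬E   — double negation
= B ∧ (E ∨ ¬E) ∧ ¬E   — distribution
= B ∧ ¬E   — complement / identity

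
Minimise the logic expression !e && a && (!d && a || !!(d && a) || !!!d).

!e && a && (!d && a || !!(d && a) || !!!d)
= !e && a && (!d && a || d && a || !!!d)   (double negation)
= !e && a && (a || !!!d)   (distribution)
= !e && a && (a || !d)   (double negation)
= !e && a   (absorption)

!e && a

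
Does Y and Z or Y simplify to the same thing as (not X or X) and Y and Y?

Yes

E1: Y and Z or Y
    = Y   [absorption]
E2: (not X or X) and Y and Y
    = Y and Y   [complement / identity]
    = Y   [idempotence]
Both reduce to Y, so they are equivalent.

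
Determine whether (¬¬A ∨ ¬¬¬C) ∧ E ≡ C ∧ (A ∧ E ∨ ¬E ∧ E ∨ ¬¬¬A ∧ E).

E1: (¬¬A ∨ ¬¬¬C) ∧ E
    = (¬¬A ∨ ¬C) ∧ E
    = (A ∨ ¬C) ∧ E
E2: C ∧ (A ∧ E ∨ ¬E ∧ E ∨ ¬¬¬A ∧ E)
    = C ∧ (A ∧ E ∨ ¬¬¬A ∧ E)
    = C ∧ (A ∧ E ∨ ¬A ∧ E)
    = C ∧ E
These differ: at A=1, C=0, E=1, E1 = 1 but E2 = 0.

No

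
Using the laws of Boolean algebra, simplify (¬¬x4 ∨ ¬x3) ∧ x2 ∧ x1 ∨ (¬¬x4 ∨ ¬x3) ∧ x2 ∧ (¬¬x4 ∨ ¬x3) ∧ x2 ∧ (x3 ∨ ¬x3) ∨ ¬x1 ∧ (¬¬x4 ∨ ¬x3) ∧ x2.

(x4 ∨ ¬x3) ∧ x2

(¬¬x4 ∨ ¬x3) ∧ x2 ∧ x1 ∨ (¬¬x4 ∨ ¬x3) ∧ x2 ∧ (¬¬x4 ∨ ¬x3) ∧ x2 ∧ (x3 ∨ ¬x3) ∨ ¬x1 ∧ (¬¬x4 ∨ ¬x3) ∧ x2
= (¬¬x4 ∨ ¬x3) ∧ x2 ∧ x1 ∨ (¬¬x4 ∨ ¬x3) ∧ x2 ∧ (¬¬x4 ∨ ¬x3) ∧ x2 ∨ ¬x1 ∧ (¬¬x4 ∨ ¬x3) ∧ x2   — complement / identity
= (¬¬x4 ∨ ¬x3) ∧ x2 ∧ x1 ∨ ((¬¬x4 ∨ ¬x3) ∧ x2 ∨ ¬x1) ∧ (¬¬x4 ∨ ¬x3) ∧ x2   — distribution
= (¬¬x4 ∨ ¬x3) ∧ x2 ∧ x1 ∨ (¬¬x4 ∨ ¬x3) ∧ x2   — absorption
= (¬¬x4 ∨ ¬x3) ∧ x2   — absorption
= (x4 ∨ ¬x3) ∧ x2   — double negation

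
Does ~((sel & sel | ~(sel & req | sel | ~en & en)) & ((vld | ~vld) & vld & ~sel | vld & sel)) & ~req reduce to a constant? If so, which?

~((sel & sel | ~(sel & req | sel | ~en & en)) & ((vld | ~vld) & vld & ~sel | vld & sel)) & ~req
= ~((sel & sel | ~(sel | ~en & en)) & ((vld | ~vld) & vld & ~sel | vld & sel)) & ~req   — absorption
= ~((sel & sel | ~(sel | ~en & en)) & (vld & ~sel | vld & sel)) & ~req   — complement / identity
= ~((sel & sel | ~sel) & (vld & ~sel | vld & sel)) & ~req   — complement / identity
= ~((sel & sel | ~sel) & vld) & ~req   — distribution
= ~((sel | ~sel) & vld) & ~req   — idempotence
= ~vld & ~req   — complement / identity
This depends on req, vld, so it is not a constant.

no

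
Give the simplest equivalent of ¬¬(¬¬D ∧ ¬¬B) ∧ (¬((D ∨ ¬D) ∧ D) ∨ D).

D ∧ B

¬¬(¬¬D ∧ ¬¬B) ∧ (¬((D ∨ ¬D) ∧ D) ∨ D)
= ¬¬(D ∧ ¬¬B) ∧ (¬((D ∨ ¬D) ∧ D) ∨ D)   — double negation
= ¬¬(D ∧ ¬¬B) ∧ (¬D ∨ D)   — complement / identity
= ¬¬(D ∧ ¬¬B)   — complement / identity
= ¬¬(D ∧ B)   — double negation
= D ∧ B   — double negation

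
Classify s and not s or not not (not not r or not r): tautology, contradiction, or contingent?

tautology

s and not s or not not (not not r or not r)
= not not (not not r or not r)   [complement / identity]
= not not (r or not r)   [double negation]
= r or not r   [double negation]
= True   [complement]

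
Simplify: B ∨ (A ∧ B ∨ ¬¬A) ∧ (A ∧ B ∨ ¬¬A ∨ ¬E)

B ∨ (A ∧ B ∨ ¬¬A) ∧ (A ∧ B ∨ ¬¬A ∨ ¬E)
= B ∨ A ∧ B ∨ ¬¬A   [absorption]
= B ∨ A ∧ B ∨ A   [double negation]
= B ∨ A   [absorption]

B ∨ A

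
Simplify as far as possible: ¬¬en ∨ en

en

¬¬en ∨ en
= en ∨ en
= en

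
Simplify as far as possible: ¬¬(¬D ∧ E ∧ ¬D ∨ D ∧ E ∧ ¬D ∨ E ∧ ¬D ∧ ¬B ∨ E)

E

¬¬(¬D ∧ E ∧ ¬D ∨ D ∧ E ∧ ¬D ∨ E ∧ ¬D ∧ ¬B ∨ E)
= ¬¬(E ∧ ¬D ∨ E ∧ ¬D ∧ ¬B ∨ E)   [distribution]
= ¬¬(E ∧ ¬D ∨ E)   [absorption]
= ¬¬E   [absorption]
= E   [double negation]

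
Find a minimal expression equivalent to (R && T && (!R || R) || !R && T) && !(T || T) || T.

T

(R && T && (!R || R) || !R && T) && !(T || T) || T
= (R && T || !R && T) && !(T || T) || T   (complement / identity)
= (R && T || !R && T) && !T || T   (idempotence)
= T && !T || T   (distribution)
= T   (complement / identity)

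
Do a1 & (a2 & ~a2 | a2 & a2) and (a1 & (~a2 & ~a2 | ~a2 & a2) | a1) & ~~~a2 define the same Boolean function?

No

E1: a1 & (a2 & ~a2 | a2 & a2)
    = a1 & a2   — distribution
E2: (a1 & (~a2 & ~a2 | ~a2 & a2) | a1) & ~~~a2
    = (a1 & (~a2 & ~a2 | ~a2 & a2) | a1) & ~a2   — double negation
    = (a1 & ~a2 | a1) & ~a2   — distribution
    = a1 & ~a2   — absorption
These differ: at a1=1, a2=0, E1 = 0 but E2 = 1.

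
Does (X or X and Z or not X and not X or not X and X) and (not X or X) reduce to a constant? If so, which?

(X or X and Z or not X and not X or not X and X) and (not X or X)
= (X or X and Z or not X) and (not X or X)   — distribution
= X or X and Z or not X   — complement / identity
= X or not X   — absorption
= True   — complement

yes, True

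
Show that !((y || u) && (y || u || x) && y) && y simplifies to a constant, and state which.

false

!((y || u) && (y || u || x) && y) && y
= !((y || u) && y) && y   [absorption]
= !y && y   [absorption]
= false   [complement]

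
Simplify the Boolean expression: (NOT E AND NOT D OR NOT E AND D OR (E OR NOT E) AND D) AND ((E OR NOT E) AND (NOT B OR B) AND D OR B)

(NOT E AND NOT D OR NOT E AND D OR (E OR NOT E) AND D) AND ((E OR NOT E) AND (NOT B OR B) AND D OR B)
= (NOT E AND NOT D OR NOT E AND D OR (E OR NOT E) AND D) AND ((E OR NOT E) AND D OR B)   [complement / identity]
= (NOT E OR (E OR NOT E) AND D) AND ((E OR NOT E) AND D OR B)   [distribution]
= (E OR NOT E) AND D OR NOT E AND B   [distribution]
= D OR NOT E AND B   [complement / identity]

D OR NOT E AND B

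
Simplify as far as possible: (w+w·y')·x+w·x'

w

(w+w·y')·x+w·x'
= w·x+w·x'   [absorption]
= w   [distribution]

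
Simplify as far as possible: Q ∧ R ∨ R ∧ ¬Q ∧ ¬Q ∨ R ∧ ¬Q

Q ∧ R ∨ R ∧ ¬Q ∧ ¬Q ∨ R ∧ ¬Q
= Q ∧ R ∨ R ∧ ¬Q   [absorption]
= R   [distribution]

R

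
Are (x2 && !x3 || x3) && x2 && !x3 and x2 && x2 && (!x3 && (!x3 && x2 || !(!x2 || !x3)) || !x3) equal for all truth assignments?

E1: (x2 && !x3 || x3) && x2 && !x3
    = x2 && !x3
E2: x2 && x2 && (!x3 && (!x3 && x2 || !(!x2 || !x3)) || !x3)
    = x2 && x2 && (!x3 && (!x3 && x2 || x2 && x3) || !x3)
    = x2 && x2 && (!x3 && x2 || !x3)
    = x2 && x2 && !x3
    = x2 && !x3
Both reduce to x2 && !x3, so they are equivalent.

Yes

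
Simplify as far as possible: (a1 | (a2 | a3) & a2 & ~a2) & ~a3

(a1 | (a2 | a3) & a2 & ~a2) & ~a3
= (a1 | a2 & ~a2) & ~a3
= a1 & ~a3

a1 & ~a3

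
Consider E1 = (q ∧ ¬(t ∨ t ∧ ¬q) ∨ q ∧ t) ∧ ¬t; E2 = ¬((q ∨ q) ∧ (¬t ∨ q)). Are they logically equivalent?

No

E1: (q ∧ ¬(t ∨ t ∧ ¬q) ∨ q ∧ t) ∧ ¬t
    = (q ∧ ¬t ∨ q ∧ t) ∧ ¬t
    = q ∧ ¬t
E2: ¬((q ∨ q) ∧ (¬t ∨ q))
    = ¬(q ∧ ¬t ∨ q)
    = ¬q
These differ: at q=0, t=0, E1 = 0 but E2 = 1.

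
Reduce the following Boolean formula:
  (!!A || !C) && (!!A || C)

(!!A || !C) && (!!A || C)
= !!A || !C && C
= !!A
= A

A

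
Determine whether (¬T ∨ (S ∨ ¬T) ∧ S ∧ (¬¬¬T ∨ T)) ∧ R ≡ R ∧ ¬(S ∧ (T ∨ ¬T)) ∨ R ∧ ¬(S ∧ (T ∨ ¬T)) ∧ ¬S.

E1: (¬T ∨ (S ∨ ¬T) ∧ S ∧ (¬¬¬T ∨ T)) ∧ R
    = (¬T ∨ S ∧ (¬¬¬T ∨ T)) ∧ R   [absorption]
    = (¬T ∨ S ∧ (¬T ∨ T)) ∧ R   [double negation]
    = (¬T ∨ S) ∧ R   [complement / identity]
E2: R ∧ ¬(S ∧ (T ∨ ¬T)) ∨ R ∧ ¬(S ∧ (T ∨ ¬T)) ∧ ¬S
    = R ∧ ¬(S ∧ (T ∨ ¬T))   [absorption]
    = R ∧ ¬S   [complement / identity]
These differ: at R=1, S=1, T=0, E1 = 1 but E2 = 0.

No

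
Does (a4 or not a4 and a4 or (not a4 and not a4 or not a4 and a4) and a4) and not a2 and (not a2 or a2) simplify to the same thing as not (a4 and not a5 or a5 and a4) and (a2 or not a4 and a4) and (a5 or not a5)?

No

E1: (a4 or not a4 and a4 or (not a4 and not a4 or not a4 and a4) and a4) and not a2 and (not a2 or a2)
    = (a4 or not a4 and a4 or not a4 and a4) and not a2 and (not a2 or a2)   (distribution)
    = (a4 or not a4 and a4) and not a2 and (not a2 or a2)   (complement / identity)
    = a4 and not a2 and (not a2 or a2)   (complement / identity)
    = a4 and not a2   (complement / identity)
E2: not (a4 and not a5 or a5 and a4) and (a2 or not a4 and a4) and (a5 or not a5)
    = not (a4 and not a5 or a5 and a4) and a2 and (a5 or not a5)   (complement / identity)
    = not a4 and a2 and (a5 or not a5)   (distribution)
    = not a4 and a2   (complement / identity)
These differ: at a2=1, a4=0, a5=0, E1 = 0 but E2 = 1.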